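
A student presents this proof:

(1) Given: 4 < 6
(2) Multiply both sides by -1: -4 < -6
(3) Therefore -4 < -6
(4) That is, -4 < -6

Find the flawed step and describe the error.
Step 2: Multiply both sides by -1: -4 < -6

Step 2 multiplies both sides by -1 but fails to reverse the inequality sign. When multiplying (or dividing) an inequality by a negative number, the direction must be reversed. Since 4 < 6, we should get -4 > -6, i.e., -4 > -6.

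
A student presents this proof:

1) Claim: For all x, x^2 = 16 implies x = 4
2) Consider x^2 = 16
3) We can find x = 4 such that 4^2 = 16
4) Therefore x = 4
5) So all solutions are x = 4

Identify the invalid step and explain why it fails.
Step 4: Therefore x = 4

Step 4 incorrectly concludes that x = 4 is the only solution. The proof shows that x = 4 is A solution (existence), but does not show it is the ONLY solution (uniqueness). In fact, x = -4 is also a solution since (-4)^2 = 16. Finding one solution doesn't prove there are no others.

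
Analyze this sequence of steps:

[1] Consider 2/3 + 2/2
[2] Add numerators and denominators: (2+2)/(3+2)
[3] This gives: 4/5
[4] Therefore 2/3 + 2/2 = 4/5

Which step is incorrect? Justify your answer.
Step 2: Add numerators and denominators: (2+2)/(3+2)

Step 2 incorrectly adds fractions by separately adding numerators and denominators. This is wrong. The correct method requires a common denominator: 2/3 + 2/2 = (2×2 + 2×3)/(3×2) = 10/6 = 5/3. The method used gives 4/5, which is different.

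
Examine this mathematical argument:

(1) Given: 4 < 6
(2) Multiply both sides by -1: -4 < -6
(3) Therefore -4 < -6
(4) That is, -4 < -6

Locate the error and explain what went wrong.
Step 2: Multiply both sides by -1: -4 < -6

Step 2 multiplies both sides by -1 but fails to reverse the inequality sign. When multiplying (or dividing) an inequality by a negative number, the direction must be reversed. Since 4 < 6, we should get -4 > -6, i.e., -4 > -6.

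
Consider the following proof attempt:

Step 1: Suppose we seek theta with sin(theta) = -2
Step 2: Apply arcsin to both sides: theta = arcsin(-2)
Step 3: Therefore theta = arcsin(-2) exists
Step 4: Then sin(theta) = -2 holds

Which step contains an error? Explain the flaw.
Step 2: Apply arcsin to both sides: theta = arcsin(-2)

Step 2 applies arcsin to -2. However, arcsin(x) is only defined for x in [-1, 1] because sin(theta) can only produce values in that range. Since |-2| > 1, arcsin(-2) is undefined. There is no angle whose sine equals -2.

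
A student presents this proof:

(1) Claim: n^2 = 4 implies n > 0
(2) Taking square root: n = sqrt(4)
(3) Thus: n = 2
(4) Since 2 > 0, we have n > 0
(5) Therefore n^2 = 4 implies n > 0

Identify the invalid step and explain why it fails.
Step 2: Taking square root: n = sqrt(4)

Step 2 takes the square root and assumes the positive root only. The equation n^2 = 4 actually has two solutions: n = 2 and n = -2. The proof silently assumes n > 0 without justification, then uses this assumption to conclude n > 0, which is circular. The counterexample n = -2 shows the claim is false.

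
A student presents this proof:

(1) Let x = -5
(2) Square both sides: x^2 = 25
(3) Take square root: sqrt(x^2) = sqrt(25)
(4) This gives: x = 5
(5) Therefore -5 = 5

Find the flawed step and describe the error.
Step 4: This gives: x = 5

Step 4 incorrectly states that sqrt(x^2) = x. The correct identity is sqrt(x^2) = |x|. Since x = -5 < 0, we have sqrt(x^2) = |-5| = 5, not x = -5.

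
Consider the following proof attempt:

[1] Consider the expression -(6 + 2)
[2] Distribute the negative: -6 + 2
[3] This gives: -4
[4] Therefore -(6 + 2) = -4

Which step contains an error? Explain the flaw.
Step 2: Distribute the negative: -6 + 2

Step 2 incorrectly distributes the negative sign. The correct distribution is -(6 + 2) = -6 - 2 = -8. The negative must be applied to both terms, not just the first. The error treats -(6 + 2) as -6 + 2, which equals -4 instead of -8.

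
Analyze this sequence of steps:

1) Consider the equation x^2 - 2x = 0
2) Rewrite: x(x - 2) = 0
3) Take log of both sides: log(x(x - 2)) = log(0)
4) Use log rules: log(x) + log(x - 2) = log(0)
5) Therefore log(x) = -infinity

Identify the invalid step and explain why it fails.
Step 3: Take log of both sides: log(x(x - 2)) = log(0)

Step 3 takes the logarithm of both sides, resulting in log(0) on the right side. The logarithm is only defined for positive numbers; log(0) is undefined (approaches negative infinity). This operation is invalid.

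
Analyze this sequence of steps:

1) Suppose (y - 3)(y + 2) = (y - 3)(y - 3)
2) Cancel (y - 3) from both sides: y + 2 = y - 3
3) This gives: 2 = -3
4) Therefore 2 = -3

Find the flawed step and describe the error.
Step 2: Cancel (y - 3) from both sides: y + 2 = y - 3

Step 2 cancels (y - 3) from both sides. This is only valid if (y - 3) ≠ 0, i.e., y ≠ 3. When y = 3, both sides equal zero regardless of the other factors. The correct approach requires considering y = 3 as a separate case.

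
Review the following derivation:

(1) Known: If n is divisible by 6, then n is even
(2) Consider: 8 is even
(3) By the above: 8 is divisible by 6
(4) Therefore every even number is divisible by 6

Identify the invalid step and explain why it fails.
Step 3: By the above: 8 is divisible by 6

Step 3 commits the fallacy of affirming the consequent. The known fact 'divisible by 6 → even' does NOT imply 'even → divisible by 6'. That would be the converse, which is false. For example, 8 is even but 8 ÷ 6 = 1.33, which is not an integer.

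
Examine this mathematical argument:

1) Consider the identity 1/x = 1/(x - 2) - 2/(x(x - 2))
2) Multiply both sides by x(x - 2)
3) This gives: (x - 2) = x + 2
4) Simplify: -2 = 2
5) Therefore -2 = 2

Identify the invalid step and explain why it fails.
Step 3: This gives: (x - 2) = x + 2

Step 3 makes a sign error when clearing denominators. Multiplying -2/(x(x - 2)) by x(x - 2) gives -2, not +2. The correct result is (x - 2) = x - 2, which is trivially true, not (x - 2) = x + 2. (Step 1 is a valid identity: 1/(x - 2) - 2/(x(x - 2)) = (x - 2)/(x(x - 2)) = 1/x.)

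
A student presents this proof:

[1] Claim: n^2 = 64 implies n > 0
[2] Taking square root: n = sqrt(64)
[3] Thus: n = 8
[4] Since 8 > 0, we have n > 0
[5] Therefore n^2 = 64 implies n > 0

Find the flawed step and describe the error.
Step 2: Taking square root: n = sqrt(64)

Step 2 takes the square root and assumes the positive root only. The equation n^2 = 64 actually has two solutions: n = 8 and n = -8. The proof silently assumes n > 0 without justification, then uses this assumption to conclude n > 0, which is circular. The counterexample n = -8 shows the claim is false.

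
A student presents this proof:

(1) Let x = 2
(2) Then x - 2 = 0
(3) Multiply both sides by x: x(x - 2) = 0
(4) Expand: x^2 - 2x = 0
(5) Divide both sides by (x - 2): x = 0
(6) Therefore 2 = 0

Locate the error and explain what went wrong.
Step 5: Divide both sides by (x - 2): x = 0

Step 5 divides both sides by (x - 2). However, since x = 2, we have (x - 2) = 0. Division by zero is undefined, making this step invalid.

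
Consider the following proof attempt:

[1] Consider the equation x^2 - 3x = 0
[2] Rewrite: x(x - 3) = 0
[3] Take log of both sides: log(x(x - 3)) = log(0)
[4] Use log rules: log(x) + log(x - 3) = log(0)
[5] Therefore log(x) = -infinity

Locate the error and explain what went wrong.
Step 3: Take log of both sides: log(x(x - 3)) = log(0)

Step 3 takes the logarithm of both sides, resulting in log(0) on the right side. The logarithm is only defined for positive numbers; log(0) is undefined (approaches negative infinity). This operation is invalid.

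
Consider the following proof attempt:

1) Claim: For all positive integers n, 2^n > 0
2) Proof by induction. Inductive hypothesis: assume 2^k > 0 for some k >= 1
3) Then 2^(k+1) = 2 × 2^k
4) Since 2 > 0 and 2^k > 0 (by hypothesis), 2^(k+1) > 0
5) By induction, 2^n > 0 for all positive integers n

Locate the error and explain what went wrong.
Step 5: By induction, 2^n > 0 for all positive integers n

Step 5 concludes the proof by induction, but no base case was ever established. A valid induction proof requires: (1) a base case proving 2^1 > 0, and (2) an inductive step showing IF 2^k > 0 THEN 2^(k+1) > 0. Steps 2-4 correctly establish the inductive step, but without the base case the conclusion in step 5 does not follow.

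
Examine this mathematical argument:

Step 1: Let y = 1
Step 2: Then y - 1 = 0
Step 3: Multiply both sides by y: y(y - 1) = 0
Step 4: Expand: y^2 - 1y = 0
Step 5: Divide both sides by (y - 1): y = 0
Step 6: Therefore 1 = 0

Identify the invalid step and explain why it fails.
Step 5: Divide both sides by (y - 1): y = 0

Step 5 divides both sides by (y - 1). However, since y = 1, we have (y - 1) = 0. Division by zero is undefined, making this step invalid.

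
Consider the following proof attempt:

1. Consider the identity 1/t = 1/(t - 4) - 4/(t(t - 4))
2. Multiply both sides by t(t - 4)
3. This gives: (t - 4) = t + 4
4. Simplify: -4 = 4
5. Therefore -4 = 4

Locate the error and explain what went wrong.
Step 3: This gives: (t - 4) = t + 4

Step 3 makes a sign error when clearing denominators. Multiplying -4/(t(t - 4)) by t(t - 4) gives -4, not +4. The correct result is (t - 4) = t - 4, which is trivially true, not (t - 4) = t + 4. (Step 1 is a valid identity: 1/(t - 4) - 4/(t(t - 4)) = (t - 4)/(t(t - 4)) = 1/t.)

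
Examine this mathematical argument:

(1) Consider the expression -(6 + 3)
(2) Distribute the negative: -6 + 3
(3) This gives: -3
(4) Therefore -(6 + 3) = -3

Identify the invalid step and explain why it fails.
Step 2: Distribute the negative: -6 + 3

Step 2 incorrectly distributes the negative sign. The correct distribution is -(6 + 3) = -6 - 3 = -9. The negative must be applied to both terms, not just the first. The error treats -(6 + 3) as -6 + 3, which equals -3 instead of -9.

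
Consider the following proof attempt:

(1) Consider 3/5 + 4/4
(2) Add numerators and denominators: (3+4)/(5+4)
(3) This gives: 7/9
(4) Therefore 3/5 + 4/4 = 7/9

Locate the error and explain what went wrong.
Step 2: Add numerators and denominators: (3+4)/(5+4)

Step 2 incorrectly adds fractions by separately adding numerators and denominators. This is wrong. The correct method requires a common denominator: 3/5 + 4/4 = (3×4 + 4×5)/(5×4) = 32/20 = 8/5. The method used gives 7/9, which is different.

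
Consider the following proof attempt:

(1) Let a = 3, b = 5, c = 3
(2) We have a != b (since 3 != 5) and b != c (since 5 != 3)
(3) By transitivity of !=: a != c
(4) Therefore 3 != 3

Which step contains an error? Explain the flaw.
Step 3: By transitivity of !=: a != c

Step 3 incorrectly applies transitivity to the '!=' relation. Transitivity states: if a R b and b R c, then a R c. However, '!=' is not transitive. Counterexample: 3 != 5 and 5 != 3, but 3 = 3 (both equal 3). Transitivity holds for relations like <, <=, =, but not for !=.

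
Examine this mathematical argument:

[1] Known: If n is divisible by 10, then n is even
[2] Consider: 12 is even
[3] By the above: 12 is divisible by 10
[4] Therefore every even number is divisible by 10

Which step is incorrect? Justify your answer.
Step 3: By the above: 12 is divisible by 10

Step 3 commits the fallacy of affirming the consequent. The known fact 'divisible by 10 → even' does NOT imply 'even → divisible by 10'. That would be the converse, which is false. For example, 12 is even but 12 ÷ 10 = 1.20, which is not an integer.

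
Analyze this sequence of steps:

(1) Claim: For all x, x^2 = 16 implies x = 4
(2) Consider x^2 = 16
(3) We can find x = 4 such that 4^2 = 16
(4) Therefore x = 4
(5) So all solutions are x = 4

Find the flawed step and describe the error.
Step 4: Therefore x = 4

Step 4 incorrectly concludes that x = 4 is the only solution. The proof shows that x = 4 is A solution (existence), but does not show it is the ONLY solution (uniqueness). In fact, x = -4 is also a solution since (-4)^2 = 16. Finding one solution doesn't prove there are no others.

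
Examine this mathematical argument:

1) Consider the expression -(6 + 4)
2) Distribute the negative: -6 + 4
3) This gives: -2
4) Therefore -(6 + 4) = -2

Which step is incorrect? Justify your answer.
Step 2: Distribute the negative: -6 + 4

Step 2 incorrectly distributes the negative sign. The correct distribution is -(6 + 4) = -6 - 4 = -10. The negative must be applied to both terms, not just the first. The error treats -(6 + 4) as -6 + 4, which equals -2 instead of -10.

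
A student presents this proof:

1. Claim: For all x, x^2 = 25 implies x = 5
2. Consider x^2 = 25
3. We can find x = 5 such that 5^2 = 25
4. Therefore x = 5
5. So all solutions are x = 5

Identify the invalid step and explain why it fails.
Step 4: Therefore x = 5

Step 4 incorrectly concludes that x = 5 is the only solution. The proof shows that x = 5 is A solution (existence), but does not show it is the ONLY solution (uniqueness). In fact, x = -5 is also a solution since (-5)^2 = 25. Finding one solution doesn't prove there are no others.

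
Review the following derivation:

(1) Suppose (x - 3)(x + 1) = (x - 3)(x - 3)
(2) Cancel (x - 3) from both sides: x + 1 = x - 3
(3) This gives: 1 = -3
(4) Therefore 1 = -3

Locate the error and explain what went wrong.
Step 2: Cancel (x - 3) from both sides: x + 1 = x - 3

Step 2 cancels (x - 3) from both sides. This is only valid if (x - 3) ≠ 0, i.e., x ≠ 3. When x = 3, both sides equal zero regardless of the other factors. The correct approach requires considering x = 3 as a separate case.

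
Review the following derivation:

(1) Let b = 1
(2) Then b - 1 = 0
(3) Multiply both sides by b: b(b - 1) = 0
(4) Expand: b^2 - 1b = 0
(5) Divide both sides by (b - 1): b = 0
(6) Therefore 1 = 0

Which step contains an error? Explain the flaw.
Step 5: Divide both sides by (b - 1): b = 0

Step 5 divides both sides by (b - 1). However, since b = 1, we have (b - 1) = 0. Division by zero is undefined, making this step invalid.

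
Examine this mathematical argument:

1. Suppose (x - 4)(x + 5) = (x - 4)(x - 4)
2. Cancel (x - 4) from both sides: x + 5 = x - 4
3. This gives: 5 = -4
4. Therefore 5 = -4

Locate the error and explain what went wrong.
Step 2: Cancel (x - 4) from both sides: x + 5 = x - 4

Step 2 cancels (x - 4) from both sides. This is only valid if (x - 4) ≠ 0, i.e., x ≠ 4. When x = 4, both sides equal zero regardless of the other factors. The correct approach requires considering x = 4 as a separate case.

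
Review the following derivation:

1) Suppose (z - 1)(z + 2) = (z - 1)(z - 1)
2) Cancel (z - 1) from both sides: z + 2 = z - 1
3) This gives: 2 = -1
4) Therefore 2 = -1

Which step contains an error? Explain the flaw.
Step 2: Cancel (z - 1) from both sides: z + 2 = z - 1

Step 2 cancels (z - 1) from both sides. This is only valid if (z - 1) ≠ 0, i.e., z ≠ 1. When z = 1, both sides equal zero regardless of the other factors. The correct approach requires considering z = 1 as a separate case.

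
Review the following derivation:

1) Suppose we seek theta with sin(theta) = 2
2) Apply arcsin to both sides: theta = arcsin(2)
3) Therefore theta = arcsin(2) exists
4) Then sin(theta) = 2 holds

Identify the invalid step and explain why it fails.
Step 2: Apply arcsin to both sides: theta = arcsin(2)

Step 2 applies arcsin to 2. However, arcsin(x) is only defined for x in [-1, 1] because sin(theta) can only produce values in that range. Since |2| > 1, arcsin(2) is undefined. There is no angle whose sine equals 2.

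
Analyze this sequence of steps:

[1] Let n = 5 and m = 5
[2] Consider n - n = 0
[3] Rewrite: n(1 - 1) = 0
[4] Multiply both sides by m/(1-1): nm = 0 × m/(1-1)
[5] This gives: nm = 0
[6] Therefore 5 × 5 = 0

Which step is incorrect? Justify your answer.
Step 4: Multiply both sides by m/(1-1): nm = 0 × m/(1-1)

Step 4 multiplies both sides by m/(1-1). However, 1-1 = 0, so this is multiplication by m/0, which is undefined. We cannot multiply by an undefined expression.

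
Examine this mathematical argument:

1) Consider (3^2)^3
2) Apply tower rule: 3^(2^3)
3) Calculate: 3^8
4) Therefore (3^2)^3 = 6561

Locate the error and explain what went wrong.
Step 2: Apply tower rule: 3^(2^3)

Step 2 incorrectly states that (a^b)^c = a^(b^c). The correct rule is (a^b)^c = a^(b×c). The actual value is (3^2)^3 = 3^6 = 729, not 3^8 = 6561.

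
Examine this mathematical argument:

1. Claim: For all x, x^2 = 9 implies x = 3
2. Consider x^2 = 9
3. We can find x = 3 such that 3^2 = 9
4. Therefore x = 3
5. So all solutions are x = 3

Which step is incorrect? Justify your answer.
Step 4: Therefore x = 3

Step 4 incorrectly concludes that x = 3 is the only solution. The proof shows that x = 3 is A solution (existence), but does not show it is the ONLY solution (uniqueness). In fact, x = -3 is also a solution since (-3)^2 = 9. Finding one solution doesn't prove there are no others.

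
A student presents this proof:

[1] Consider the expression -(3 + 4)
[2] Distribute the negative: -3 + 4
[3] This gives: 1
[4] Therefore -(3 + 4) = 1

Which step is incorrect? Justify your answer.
Step 2: Distribute the negative: -3 + 4

Step 2 incorrectly distributes the negative sign. The correct distribution is -(3 + 4) = -3 - 4 = -7. The negative must be applied to both terms, not just the first. The error treats -(3 + 4) as -3 + 4, which equals 1 instead of -7.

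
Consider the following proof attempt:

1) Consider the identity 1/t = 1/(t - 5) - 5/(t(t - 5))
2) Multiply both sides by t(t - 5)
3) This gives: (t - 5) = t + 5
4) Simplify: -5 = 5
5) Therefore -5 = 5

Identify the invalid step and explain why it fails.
Step 3: This gives: (t - 5) = t + 5

Step 3 makes a sign error when clearing denominators. Multiplying -5/(t(t - 5)) by t(t - 5) gives -5, not +5. The correct result is (t - 5) = t - 5, which is trivially true, not (t - 5) = t + 5. (Step 1 is a valid identity: 1/(t - 5) - 5/(t(t - 5)) = (t - 5)/(t(t - 5)) = 1/t.)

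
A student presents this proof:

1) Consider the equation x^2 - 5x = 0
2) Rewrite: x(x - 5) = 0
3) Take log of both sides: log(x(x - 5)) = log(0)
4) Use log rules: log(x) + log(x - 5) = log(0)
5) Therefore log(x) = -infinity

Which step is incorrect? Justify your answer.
Step 3: Take log of both sides: log(x(x - 5)) = log(0)

Step 3 takes the logarithm of both sides, resulting in log(0) on the right side. The logarithm is only defined for positive numbers; log(0) is undefined (approaches negative infinity). This operation is invalid.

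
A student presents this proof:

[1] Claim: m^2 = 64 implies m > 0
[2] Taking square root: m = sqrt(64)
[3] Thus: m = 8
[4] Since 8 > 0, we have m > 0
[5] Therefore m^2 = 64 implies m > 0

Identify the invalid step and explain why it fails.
Step 2: Taking square root: m = sqrt(64)

Step 2 takes the square root and assumes the positive root only. The equation m^2 = 64 actually has two solutions: m = 8 and m = -8. The proof silently assumes m > 0 without justification, then uses this assumption to conclude m > 0, which is circular. The counterexample m = -8 shows the claim is false.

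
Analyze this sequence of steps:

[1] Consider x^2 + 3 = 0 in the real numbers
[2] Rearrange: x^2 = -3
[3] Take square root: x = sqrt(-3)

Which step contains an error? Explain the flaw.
Step 3: Take square root: x = sqrt(-3)

Step 3 takes the square root of -3, which is negative. In the real number system, the square root of a negative number is undefined. The equation x^2 + 3 = 0 has no real solutions. Square roots of negative numbers only exist in the complex numbers.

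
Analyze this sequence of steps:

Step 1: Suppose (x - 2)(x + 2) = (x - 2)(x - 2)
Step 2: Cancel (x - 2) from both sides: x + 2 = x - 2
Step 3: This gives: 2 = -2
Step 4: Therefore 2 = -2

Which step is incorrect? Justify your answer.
Step 2: Cancel (x - 2) from both sides: x + 2 = x - 2

Step 2 cancels (x - 2) from both sides. This is only valid if (x - 2) ≠ 0, i.e., x ≠ 2. When x = 2, both sides equal zero regardless of the other factors. The correct approach requires considering x = 2 as a separate case.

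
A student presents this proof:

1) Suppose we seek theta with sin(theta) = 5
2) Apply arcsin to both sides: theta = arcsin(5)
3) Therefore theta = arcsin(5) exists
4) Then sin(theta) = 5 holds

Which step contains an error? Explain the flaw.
Step 2: Apply arcsin to both sides: theta = arcsin(5)

Step 2 applies arcsin to 5. However, arcsin(x) is only defined for x in [-1, 1] because sin(theta) can only produce values in that range. Since |5| > 1, arcsin(5) is undefined. There is no angle whose sine equals 5.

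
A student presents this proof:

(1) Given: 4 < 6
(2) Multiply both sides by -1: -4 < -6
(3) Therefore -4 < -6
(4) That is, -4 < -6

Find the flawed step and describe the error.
Step 2: Multiply both sides by -1: -4 < -6

Step 2 multiplies both sides by -1 but fails to reverse the inequality sign. When multiplying (or dividing) an inequality by a negative number, the direction must be reversed. Since 4 < 6, we should get -4 > -6, i.e., -4 > -6.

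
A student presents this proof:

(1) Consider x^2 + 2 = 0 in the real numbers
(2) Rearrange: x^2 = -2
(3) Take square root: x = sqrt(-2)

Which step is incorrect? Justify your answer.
Step 3: Take square root: x = sqrt(-2)

Step 3 takes the square root of -2, which is negative. In the real number system, the square root of a negative number is undefined. The equation x^2 + 2 = 0 has no real solutions. Square roots of negative numbers only exist in the complex numbers.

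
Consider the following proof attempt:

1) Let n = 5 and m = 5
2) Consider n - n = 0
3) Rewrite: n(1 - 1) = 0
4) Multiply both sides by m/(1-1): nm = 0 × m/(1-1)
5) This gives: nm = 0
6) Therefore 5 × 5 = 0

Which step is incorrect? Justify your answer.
Step 4: Multiply both sides by m/(1-1): nm = 0 × m/(1-1)

Step 4 multiplies both sides by m/(1-1). However, 1-1 = 0, so this is multiplication by m/0, which is undefined. We cannot multiply by an undefined expression.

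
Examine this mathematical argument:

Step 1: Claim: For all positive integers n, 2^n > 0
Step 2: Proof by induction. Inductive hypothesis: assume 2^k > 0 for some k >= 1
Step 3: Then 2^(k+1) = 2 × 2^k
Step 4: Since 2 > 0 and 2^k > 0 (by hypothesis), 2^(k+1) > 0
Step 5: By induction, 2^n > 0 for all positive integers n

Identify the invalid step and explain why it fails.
Step 5: By induction, 2^n > 0 for all positive integers n

Step 5 concludes the proof by induction, but no base case was ever established. A valid induction proof requires: (1) a base case proving 2^1 > 0, and (2) an inductive step showing IF 2^k > 0 THEN 2^(k+1) > 0. Steps 2-4 correctly establish the inductive step, but without the base case the conclusion in step 5 does not follow.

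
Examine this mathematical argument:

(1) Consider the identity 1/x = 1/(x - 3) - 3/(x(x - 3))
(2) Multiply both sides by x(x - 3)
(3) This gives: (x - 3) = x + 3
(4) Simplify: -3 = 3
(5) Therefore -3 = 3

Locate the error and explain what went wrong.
Step 3: This gives: (x - 3) = x + 3

Step 3 makes a sign error when clearing denominators. Multiplying -3/(x(x - 3)) by x(x - 3) gives -3, not +3. The correct result is (x - 3) = x - 3, which is trivially true, not (x - 3) = x + 3. (Step 1 is a valid identity: 1/(x - 3) - 3/(x(x - 3)) = (x - 3)/(x(x - 3)) = 1/x.)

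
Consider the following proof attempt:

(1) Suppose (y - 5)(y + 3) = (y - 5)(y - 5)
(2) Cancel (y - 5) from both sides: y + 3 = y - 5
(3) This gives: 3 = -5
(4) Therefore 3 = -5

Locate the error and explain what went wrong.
Step 2: Cancel (y - 5) from both sides: y + 3 = y - 5

Step 2 cancels (y - 5) from both sides. This is only valid if (y - 5) ≠ 0, i.e., y ≠ 5. When y = 5, both sides equal zero regardless of the other factors. The correct approach requires considering y = 5 as a separate case.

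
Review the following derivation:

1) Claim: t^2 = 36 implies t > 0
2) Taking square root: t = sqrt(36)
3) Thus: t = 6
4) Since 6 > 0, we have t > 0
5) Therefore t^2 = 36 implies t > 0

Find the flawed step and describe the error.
Step 2: Taking square root: t = sqrt(36)

Step 2 takes the square root and assumes the positive root only. The equation t^2 = 36 actually has two solutions: t = 6 and t = -6. The proof silently assumes t > 0 without justification, then uses this assumption to conclude t > 0, which is circular. The counterexample t = -6 shows the claim is false.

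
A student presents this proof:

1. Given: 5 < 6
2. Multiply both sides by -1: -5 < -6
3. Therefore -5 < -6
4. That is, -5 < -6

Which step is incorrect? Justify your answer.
Step 2: Multiply both sides by -1: -5 < -6

Step 2 multiplies both sides by -1 but fails to reverse the inequality sign. When multiplying (or dividing) an inequality by a negative number, the direction must be reversed. Since 5 < 6, we should get -5 > -6, i.e., -5 > -6.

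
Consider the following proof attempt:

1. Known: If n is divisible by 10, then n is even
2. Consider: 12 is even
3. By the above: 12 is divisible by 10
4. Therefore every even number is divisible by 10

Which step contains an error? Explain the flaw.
Step 3: By the above: 12 is divisible by 10

Step 3 commits the fallacy of affirming the consequent. The known fact 'divisible by 10 → even' does NOT imply 'even → divisible by 10'. That would be the converse, which is false. For example, 12 is even but 12 ÷ 10 = 1.20, which is not an integer.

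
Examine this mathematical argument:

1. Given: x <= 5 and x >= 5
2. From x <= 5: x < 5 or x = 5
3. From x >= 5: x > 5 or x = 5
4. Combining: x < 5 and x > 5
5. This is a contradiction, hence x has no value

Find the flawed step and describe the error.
Step 4: Combining: x < 5 and x > 5

Step 4 incorrectly combines the conditions. From x <= 5 and x >= 5, the intersection is x = 5. The error treats the 'or' cases as 'and' requirements. The correct conclusion is that x = 5 is the unique solution, not that no solution exists.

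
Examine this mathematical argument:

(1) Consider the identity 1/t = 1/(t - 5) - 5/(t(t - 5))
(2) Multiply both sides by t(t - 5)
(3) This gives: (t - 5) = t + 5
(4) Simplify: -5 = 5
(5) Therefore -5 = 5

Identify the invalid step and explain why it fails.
Step 3: This gives: (t - 5) = t + 5

Step 3 makes a sign error when clearing denominators. Multiplying -5/(t(t - 5)) by t(t - 5) gives -5, not +5. The correct result is (t - 5) = t - 5, which is trivially true, not (t - 5) = t + 5. (Step 1 is a valid identity: 1/(t - 5) - 5/(t(t - 5)) = (t - 5)/(t(t - 5)) = 1/t.)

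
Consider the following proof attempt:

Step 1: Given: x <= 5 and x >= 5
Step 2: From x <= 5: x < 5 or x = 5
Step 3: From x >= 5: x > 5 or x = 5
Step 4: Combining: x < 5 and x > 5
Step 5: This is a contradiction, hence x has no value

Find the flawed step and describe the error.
Step 4: Combining: x < 5 and x > 5

Step 4 incorrectly combines the conditions. From x <= 5 and x >= 5, the intersection is x = 5. The error treats the 'or' cases as 'and' requirements. The correct conclusion is that x = 5 is the unique solution, not that no solution exists.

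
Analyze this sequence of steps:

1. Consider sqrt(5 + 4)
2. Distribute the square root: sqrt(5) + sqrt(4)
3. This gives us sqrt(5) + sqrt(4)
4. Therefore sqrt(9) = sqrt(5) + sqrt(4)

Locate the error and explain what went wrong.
Step 2: Distribute the square root: sqrt(5) + sqrt(4)

Step 2 incorrectly 'distributes' the square root over addition. The square root function does not distribute: sqrt(a + b) ≠ sqrt(a) + sqrt(b). In fact, sqrt(5 + 4) = sqrt(9) ≈ 3.0000, while sqrt(5) + sqrt(4) ≈ 4.2361.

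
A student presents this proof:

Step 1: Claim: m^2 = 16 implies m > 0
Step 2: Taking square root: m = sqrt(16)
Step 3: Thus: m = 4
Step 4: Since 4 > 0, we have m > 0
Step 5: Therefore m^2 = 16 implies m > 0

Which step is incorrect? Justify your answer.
Step 2: Taking square root: m = sqrt(16)

Step 2 takes the square root and assumes the positive root only. The equation m^2 = 16 actually has two solutions: m = 4 and m = -4. The proof silently assumes m > 0 without justification, then uses this assumption to conclude m > 0, which is circular. The counterexample m = -4 shows the claim is false.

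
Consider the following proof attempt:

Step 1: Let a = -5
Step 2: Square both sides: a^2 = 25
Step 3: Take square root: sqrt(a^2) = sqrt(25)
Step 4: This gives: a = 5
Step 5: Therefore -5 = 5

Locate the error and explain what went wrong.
Step 4: This gives: a = 5

Step 4 incorrectly states that sqrt(a^2) = a. The correct identity is sqrt(a^2) = |a|. Since a = -5 < 0, we have sqrt(a^2) = |-5| = 5, not a = -5.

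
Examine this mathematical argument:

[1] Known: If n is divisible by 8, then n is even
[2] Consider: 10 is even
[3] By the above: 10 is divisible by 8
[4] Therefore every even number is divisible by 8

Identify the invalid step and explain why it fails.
Step 3: By the above: 10 is divisible by 8

Step 3 commits the fallacy of affirming the consequent. The known fact 'divisible by 8 → even' does NOT imply 'even → divisible by 8'. That would be the converse, which is false. For example, 10 is even but 10 ÷ 8 = 1.25, which is not an integer.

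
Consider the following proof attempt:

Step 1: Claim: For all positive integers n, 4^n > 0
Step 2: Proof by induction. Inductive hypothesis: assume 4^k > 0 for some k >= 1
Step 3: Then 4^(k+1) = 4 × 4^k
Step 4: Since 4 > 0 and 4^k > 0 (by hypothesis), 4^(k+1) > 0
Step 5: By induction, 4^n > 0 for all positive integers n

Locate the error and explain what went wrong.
Step 5: By induction, 4^n > 0 for all positive integers n

Step 5 concludes the proof by induction, but no base case was ever established. A valid induction proof requires: (1) a base case proving 4^1 > 0, and (2) an inductive step showing IF 4^k > 0 THEN 4^(k+1) > 0. Steps 2-4 correctly establish the inductive step, but without the base case the conclusion in step 5 does not follow.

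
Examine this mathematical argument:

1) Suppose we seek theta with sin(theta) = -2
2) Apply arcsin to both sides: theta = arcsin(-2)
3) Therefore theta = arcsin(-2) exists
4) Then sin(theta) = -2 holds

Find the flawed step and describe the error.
Step 2: Apply arcsin to both sides: theta = arcsin(-2)

Step 2 applies arcsin to -2. However, arcsin(x) is only defined for x in [-1, 1] because sin(theta) can only produce values in that range. Since |-2| > 1, arcsin(-2) is undefined. There is no angle whose sine equals -2.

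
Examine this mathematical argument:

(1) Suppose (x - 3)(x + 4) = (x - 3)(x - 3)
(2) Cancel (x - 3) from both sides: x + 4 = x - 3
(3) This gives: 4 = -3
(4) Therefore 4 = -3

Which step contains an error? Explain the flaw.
Step 2: Cancel (x - 3) from both sides: x + 4 = x - 3

Step 2 cancels (x - 3) from both sides. This is only valid if (x - 3) ≠ 0, i.e., x ≠ 3. When x = 3, both sides equal zero regardless of the other factors. The correct approach requires considering x = 3 as a separate case.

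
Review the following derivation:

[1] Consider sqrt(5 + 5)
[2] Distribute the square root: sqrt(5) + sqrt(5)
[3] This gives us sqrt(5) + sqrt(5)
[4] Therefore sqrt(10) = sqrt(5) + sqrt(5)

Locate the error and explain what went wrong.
Step 2: Distribute the square root: sqrt(5) + sqrt(5)

Step 2 incorrectly 'distributes' the square root over addition. The square root function does not distribute: sqrt(a + b) ≠ sqrt(a) + sqrt(b). In fact, sqrt(5 + 5) = sqrt(10) ≈ 3.1623, while sqrt(5) + sqrt(5) ≈ 4.4721.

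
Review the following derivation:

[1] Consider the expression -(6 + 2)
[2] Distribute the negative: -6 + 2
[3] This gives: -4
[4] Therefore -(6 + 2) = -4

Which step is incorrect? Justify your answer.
Step 2: Distribute the negative: -6 + 2

Step 2 incorrectly distributes the negative sign. The correct distribution is -(6 + 2) = -6 - 2 = -8. The negative must be applied to both terms, not just the first. The error treats -(6 + 2) as -6 + 2, which equals -4 instead of -8.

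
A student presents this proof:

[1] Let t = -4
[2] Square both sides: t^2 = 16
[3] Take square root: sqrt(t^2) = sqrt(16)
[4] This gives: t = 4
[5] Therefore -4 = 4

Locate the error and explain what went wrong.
Step 4: This gives: t = 4

Step 4 incorrectly states that sqrt(t^2) = t. The correct identity is sqrt(t^2) = |t|. Since t = -4 < 0, we have sqrt(t^2) = |-4| = 4, not t = -4.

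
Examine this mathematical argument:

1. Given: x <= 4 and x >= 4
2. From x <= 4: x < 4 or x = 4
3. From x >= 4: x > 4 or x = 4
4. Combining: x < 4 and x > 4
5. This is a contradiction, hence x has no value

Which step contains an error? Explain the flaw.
Step 4: Combining: x < 4 and x > 4

Step 4 incorrectly combines the conditions. From x <= 4 and x >= 4, the intersection is x = 4. The error treats the 'or' cases as 'and' requirements. The correct conclusion is that x = 4 is the unique solution, not that no solution exists.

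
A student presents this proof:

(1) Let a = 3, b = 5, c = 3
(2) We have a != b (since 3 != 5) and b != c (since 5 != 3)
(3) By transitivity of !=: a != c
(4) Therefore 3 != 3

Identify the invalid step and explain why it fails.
Step 3: By transitivity of !=: a != c

Step 3 incorrectly applies transitivity to the '!=' relation. Transitivity states: if a R b and b R c, then a R c. However, '!=' is not transitive. Counterexample: 3 != 5 and 5 != 3, but 3 = 3 (both equal 3). Transitivity holds for relations like <, <=, =, but not for !=.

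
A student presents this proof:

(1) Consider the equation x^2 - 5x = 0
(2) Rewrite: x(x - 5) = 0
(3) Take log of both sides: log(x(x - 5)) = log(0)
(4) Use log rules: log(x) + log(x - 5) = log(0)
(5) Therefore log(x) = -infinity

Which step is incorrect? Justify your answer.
Step 3: Take log of both sides: log(x(x - 5)) = log(0)

Step 3 takes the logarithm of both sides, resulting in log(0) on the right side. The logarithm is only defined for positive numbers; log(0) is undefined (approaches negative infinity). This operation is invalid.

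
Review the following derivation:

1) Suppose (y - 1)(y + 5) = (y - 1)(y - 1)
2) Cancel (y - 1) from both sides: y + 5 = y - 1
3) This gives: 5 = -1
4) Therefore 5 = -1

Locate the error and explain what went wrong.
Step 2: Cancel (y - 1) from both sides: y + 5 = y - 1

Step 2 cancels (y - 1) from both sides. This is only valid if (y - 1) ≠ 0, i.e., y ≠ 1. When y = 1, both sides equal zero regardless of the other factors. The correct approach requires considering y = 1 as a separate case.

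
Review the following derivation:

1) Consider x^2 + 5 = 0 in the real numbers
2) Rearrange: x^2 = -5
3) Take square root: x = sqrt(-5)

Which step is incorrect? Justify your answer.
Step 3: Take square root: x = sqrt(-5)

Step 3 takes the square root of -5, which is negative. In the real number system, the square root of a negative number is undefined. The equation x^2 + 5 = 0 has no real solutions. Square roots of negative numbers only exist in the complex numbers.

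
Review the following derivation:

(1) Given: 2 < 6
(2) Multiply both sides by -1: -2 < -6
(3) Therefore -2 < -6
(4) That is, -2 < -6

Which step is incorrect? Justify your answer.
Step 2: Multiply both sides by -1: -2 < -6

Step 2 multiplies both sides by -1 but fails to reverse the inequality sign. When multiplying (or dividing) an inequality by a negative number, the direction must be reversed. Since 2 < 6, we should get -2 > -6, i.e., -2 > -6.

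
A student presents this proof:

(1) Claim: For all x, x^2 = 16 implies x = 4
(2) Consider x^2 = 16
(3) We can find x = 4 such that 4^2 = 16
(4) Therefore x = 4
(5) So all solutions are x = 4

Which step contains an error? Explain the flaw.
Step 4: Therefore x = 4

Step 4 incorrectly concludes that x = 4 is the only solution. The proof shows that x = 4 is A solution (existence), but does not show it is the ONLY solution (uniqueness). In fact, x = -4 is also a solution since (-4)^2 = 16. Finding one solution doesn't prove there are no others.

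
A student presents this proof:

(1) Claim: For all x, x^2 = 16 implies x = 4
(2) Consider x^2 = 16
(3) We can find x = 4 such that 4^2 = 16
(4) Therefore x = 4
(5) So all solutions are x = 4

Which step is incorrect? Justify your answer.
Step 4: Therefore x = 4

Step 4 incorrectly concludes that x = 4 is the only solution. The proof shows that x = 4 is A solution (existence), but does not show it is the ONLY solution (uniqueness). In fact, x = -4 is also a solution since (-4)^2 = 16. Finding one solution doesn't prove there are no others.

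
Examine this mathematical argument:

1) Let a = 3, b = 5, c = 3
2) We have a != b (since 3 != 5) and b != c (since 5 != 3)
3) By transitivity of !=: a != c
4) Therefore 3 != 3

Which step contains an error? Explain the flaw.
Step 3: By transitivity of !=: a != c

Step 3 incorrectly applies transitivity to the '!=' relation. Transitivity states: if a R b and b R c, then a R c. However, '!=' is not transitive. Counterexample: 3 != 5 and 5 != 3, but 3 = 3 (both equal 3). Transitivity holds for relations like <, <=, =, but not for !=.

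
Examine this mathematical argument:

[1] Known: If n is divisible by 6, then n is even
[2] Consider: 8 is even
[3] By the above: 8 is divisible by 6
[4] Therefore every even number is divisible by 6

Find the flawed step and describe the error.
Step 3: By the above: 8 is divisible by 6

Step 3 commits the fallacy of affirming the consequent. The known fact 'divisible by 6 → even' does NOT imply 'even → divisible by 6'. That would be the converse, which is false. For example, 8 is even but 8 ÷ 6 = 1.33, which is not an integer.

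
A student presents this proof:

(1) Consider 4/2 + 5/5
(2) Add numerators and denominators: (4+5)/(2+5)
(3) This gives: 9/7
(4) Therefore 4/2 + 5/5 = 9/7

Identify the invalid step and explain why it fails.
Step 2: Add numerators and denominators: (4+5)/(2+5)

Step 2 incorrectly adds fractions by separately adding numerators and denominators. This is wrong. The correct method requires a common denominator: 4/2 + 5/5 = (4×5 + 5×2)/(2×5) = 30/10 = 3. The method used gives 9/7, which is different.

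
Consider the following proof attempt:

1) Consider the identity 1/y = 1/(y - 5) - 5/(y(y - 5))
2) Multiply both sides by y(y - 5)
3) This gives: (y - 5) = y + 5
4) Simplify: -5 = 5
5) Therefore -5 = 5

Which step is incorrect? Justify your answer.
Step 3: This gives: (y - 5) = y + 5

Step 3 makes a sign error when clearing denominators. Multiplying -5/(y(y - 5)) by y(y - 5) gives -5, not +5. The correct result is (y - 5) = y - 5, which is trivially true, not (y - 5) = y + 5. (Step 1 is a valid identity: 1/(y - 5) - 5/(y(y - 5)) = (y - 5)/(y(y - 5)) = 1/y.)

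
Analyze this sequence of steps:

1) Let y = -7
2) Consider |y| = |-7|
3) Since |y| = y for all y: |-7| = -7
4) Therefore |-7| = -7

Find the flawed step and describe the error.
Step 3: Since |y| = y for all y: |-7| = -7

Step 3 incorrectly states that |y| = y for all y. The correct definition is |y| = y when y >= 0, and |y| = -y when y < 0. Since -7 < 0, we have |-7| = -(-7) = 7, not -7.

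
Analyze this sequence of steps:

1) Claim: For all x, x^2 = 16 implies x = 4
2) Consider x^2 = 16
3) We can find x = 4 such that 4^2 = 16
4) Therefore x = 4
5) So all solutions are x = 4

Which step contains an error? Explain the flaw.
Step 4: Therefore x = 4

Step 4 incorrectly concludes that x = 4 is the only solution. The proof shows that x = 4 is A solution (existence), but does not show it is the ONLY solution (uniqueness). In fact, x = -4 is also a solution since (-4)^2 = 16. Finding one solution doesn't prove there are no others.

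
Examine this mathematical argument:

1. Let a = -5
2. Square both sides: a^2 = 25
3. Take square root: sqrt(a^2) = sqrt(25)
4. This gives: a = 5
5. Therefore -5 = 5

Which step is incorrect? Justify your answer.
Step 4: This gives: a = 5

Step 4 incorrectly states that sqrt(a^2) = a. The correct identity is sqrt(a^2) = |a|. Since a = -5 < 0, we have sqrt(a^2) = |-5| = 5, not a = -5.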